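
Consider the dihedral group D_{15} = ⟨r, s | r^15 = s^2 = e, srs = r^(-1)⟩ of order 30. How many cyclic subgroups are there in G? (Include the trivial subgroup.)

Group the elements of G by the cyclic subgroup they generate; each cyclic subgroup of order d accounts for φ(d) elements.
Cyclic subgroups by order — order 1: 1; order 2: 15; order 3: 1; order 5: 1; order 15: 1.
Total: 19.

19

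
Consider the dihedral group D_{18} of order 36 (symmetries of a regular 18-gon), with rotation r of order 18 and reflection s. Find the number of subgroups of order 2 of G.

|G| = 36 and 2 | 36, so subgroups of order 2 are possible by Lagrange.
The subgroups of order 2 are: {e, r^10s}; {e, r^11s}; {e, r^12s}; {e, r^13s}; … (19 in all).
So G has 19 subgroups of order 2.

19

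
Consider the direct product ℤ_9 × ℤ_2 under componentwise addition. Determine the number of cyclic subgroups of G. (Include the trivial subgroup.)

6

A cyclic subgroup of order d is generated by each of its φ(d) elements of order d, so the cyclic subgroups of order d number (#elements of order d)/φ(d).
Cyclic subgroups by order — order 1: 1; order 2: 1; order 3: 1; order 6: 1; order 9: 1; order 18: 1.
Total: 6.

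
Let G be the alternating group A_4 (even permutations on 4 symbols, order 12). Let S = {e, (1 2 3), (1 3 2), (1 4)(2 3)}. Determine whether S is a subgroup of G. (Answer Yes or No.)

Closure fails: (1 3 2) ∘ (1 4)(2 3) = (1 4 3) ∉ S. So S is not a subgroup.

No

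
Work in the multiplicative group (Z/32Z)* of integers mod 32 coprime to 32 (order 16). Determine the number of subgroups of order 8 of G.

3

|G| = 16 and 8 | 16, so subgroups of order 8 are possible by Lagrange.
The subgroups of order 8 are: {1, 3, 9, 11, 17, 19, 25, 27}; {1, 5, 9, 13, 17, 21, 25, 29}; {1, 7, 9, 15, 17, 23, 25, 31}.
So G has 3 subgroups of order 8.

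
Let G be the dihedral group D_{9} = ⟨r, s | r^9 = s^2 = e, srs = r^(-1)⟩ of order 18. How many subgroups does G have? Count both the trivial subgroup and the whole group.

16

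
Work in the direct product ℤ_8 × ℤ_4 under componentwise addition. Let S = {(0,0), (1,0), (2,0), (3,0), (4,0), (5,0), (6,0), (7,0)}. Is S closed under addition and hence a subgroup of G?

Yes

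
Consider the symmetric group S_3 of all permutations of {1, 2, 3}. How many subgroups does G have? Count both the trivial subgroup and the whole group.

|G| = 6, so by Lagrange every subgroup order divides 6. Divisors: 1, 2, 3, 6.
Subgroups by order — order 1: 1; order 2: 3; order 3: 1; order 6: 1.
Total: 1 + 3 + 1 + 1 = 6.

6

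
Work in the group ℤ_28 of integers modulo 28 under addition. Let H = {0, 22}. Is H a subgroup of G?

No

22 ∈ H but its inverse 6 ∉ H, so H is not a subgroup.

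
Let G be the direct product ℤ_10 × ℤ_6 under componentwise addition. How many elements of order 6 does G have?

An element (a,b) has order lcm(ord(a), ord(b)); count pairs with lcm equal to 6.
Enumerating gives 6 such elements.

6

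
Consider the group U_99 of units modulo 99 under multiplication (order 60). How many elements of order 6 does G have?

6

The elements of order 6 are: 23, 32, 43, 56, 65, 76.
That's 6.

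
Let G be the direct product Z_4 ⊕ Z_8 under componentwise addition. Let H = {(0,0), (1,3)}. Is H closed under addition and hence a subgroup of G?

No

(1,3) ∈ H but its inverse (3,5) ∉ H, so H is not a subgroup.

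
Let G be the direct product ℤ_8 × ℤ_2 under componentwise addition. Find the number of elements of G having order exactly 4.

An element (a,b) has order lcm(ord(a), ord(b)); count pairs with lcm equal to 4.
Enumerating gives 4 such elements.

4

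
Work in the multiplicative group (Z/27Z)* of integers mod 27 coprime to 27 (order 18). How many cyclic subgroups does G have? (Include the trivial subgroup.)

6

A cyclic subgroup of order d is generated by each of its φ(d) elements of order d, so the cyclic subgroups of order d number (#elements of order d)/φ(d).
Cyclic subgroups by order — order 1: 1; order 2: 1; order 3: 1; order 6: 1; order 9: 1; order 18: 1.
Total: 6.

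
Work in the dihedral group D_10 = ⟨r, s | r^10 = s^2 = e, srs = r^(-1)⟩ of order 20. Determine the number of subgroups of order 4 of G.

|G| = 20 and 4 | 20, so subgroups of order 4 are possible by Lagrange.
The subgroups of order 4 are: {e, r^5, r^2s, r^7s}; {e, r^5, r^3s, r^8s}; {e, r^5, r^4s, r^9s}; {e, r^5, s, r^5s}; … (5 in all).
So G has 5 subgroups of order 4.

5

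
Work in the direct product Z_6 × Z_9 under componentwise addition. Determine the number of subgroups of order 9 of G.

4

|G| = 54 and 9 | 54, so subgroups of order 9 are possible by Lagrange.
The subgroups of order 9 are: {(0,0), (0,1), (0,2), (0,3), (0,4), (0,5), (0,6), (0,7), (0,8)}; {(0,0), (0,3), (0,6), (2,0), (2,3), (2,6), (4,0), (4,3), (4,6)}; {(0,0), (0,3), (0,6), (2,1), (2,4), (2,7), (4,2), (4,5), (4,8)}; {(0,0), (0,3), (0,6), (2,2), (2,5), (2,8), (4,1), (4,4), (4,7)}.
So G has 4 subgroups of order 9.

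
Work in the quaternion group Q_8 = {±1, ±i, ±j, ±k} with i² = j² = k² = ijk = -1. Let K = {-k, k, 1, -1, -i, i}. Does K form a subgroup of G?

No

|K| = 6 does not divide |G| = 8, so by Lagrange K is not a subgroup.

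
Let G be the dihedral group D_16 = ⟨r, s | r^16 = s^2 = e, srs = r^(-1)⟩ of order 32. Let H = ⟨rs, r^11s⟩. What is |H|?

|⟨rs⟩| = 2 and |⟨r^11s⟩| = 2, so |H| is a multiple of lcm(2, 2) = 2 and divides |G| = 32.
Closing under the operation: H = {e, r^2, r^4, r^6, r^8, r^10, r^12, r^14, rs, r^3s, r^5s, r^7s, r^9s, r^11s, r^13s, r^15s}, so |H| = 16.

16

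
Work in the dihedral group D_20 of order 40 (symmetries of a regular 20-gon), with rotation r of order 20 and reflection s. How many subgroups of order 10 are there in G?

5

|G| = 40 and 10 | 40, so subgroups of order 10 are possible by Lagrange.
The subgroups of order 10 are: {e, r^2, r^4, r^6, r^8, r^10, r^12, r^14, r^16, r^18}; {e, r^4, r^8, r^12, r^16, r^2s, r^6s, r^10s, r^14s, r^18s}; {e, r^4, r^8, r^12, r^16, r^3s, r^7s, r^11s, r^15s, r^19s}; {e, r^4, r^8, r^12, r^16, s, r^4s, r^8s, r^12s, r^16s}; … (5 in all).
So G has 5 subgroups of order 10.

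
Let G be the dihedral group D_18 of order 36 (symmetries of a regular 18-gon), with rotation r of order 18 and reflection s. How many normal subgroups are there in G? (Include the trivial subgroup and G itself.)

9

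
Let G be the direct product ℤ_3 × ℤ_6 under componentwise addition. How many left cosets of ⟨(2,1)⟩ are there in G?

3

|⟨(2,1)⟩| = 6 and |G| = 18.
By Lagrange, [G : H] = |G|/|H| = 18/6 = 3.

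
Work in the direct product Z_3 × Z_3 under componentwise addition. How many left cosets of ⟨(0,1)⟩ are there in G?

3

|⟨(0,1)⟩| = 3 and |G| = 9.
By Lagrange, [G : H] = |G|/|H| = 9/3 = 3.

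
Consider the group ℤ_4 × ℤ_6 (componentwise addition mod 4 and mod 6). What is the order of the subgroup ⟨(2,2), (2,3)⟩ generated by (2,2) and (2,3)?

12

|⟨(2,2)⟩| = 6 and |⟨(2,3)⟩| = 2, so |H| is a multiple of lcm(6, 2) = 6 and divides |G| = 24.
Closing under the operation: H = {(0,0), (0,1), (0,2), (0,3), (0,4), (0,5), (2,0), (2,1), (2,2), (2,3), (2,4), (2,5)}, so |H| = 12.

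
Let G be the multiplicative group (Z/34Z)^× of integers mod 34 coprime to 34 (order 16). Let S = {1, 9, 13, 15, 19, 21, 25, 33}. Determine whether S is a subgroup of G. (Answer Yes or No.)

Yes

|S| = 8 divides |G| = 16, consistent with Lagrange.
S contains the identity, every element's inverse is in S, and S is closed under ·: it is a subgroup.
In fact S = ⟨9⟩.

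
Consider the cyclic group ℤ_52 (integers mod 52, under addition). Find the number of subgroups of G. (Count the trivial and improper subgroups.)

A cyclic group of order 52 has exactly one subgroup for each divisor of 52.
Divisors of 52: 1, 2, 4, 13, 26, 52.
So ℤ_52 has 6 subgroups.

6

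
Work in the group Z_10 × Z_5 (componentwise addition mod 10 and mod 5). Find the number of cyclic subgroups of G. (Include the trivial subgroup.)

14

Group the elements of G by the cyclic subgroup they generate; each cyclic subgroup of order d accounts for φ(d) elements.
Cyclic subgroups by order — order 1: 1; order 2: 1; order 5: 6; order 10: 6.
Total: 14.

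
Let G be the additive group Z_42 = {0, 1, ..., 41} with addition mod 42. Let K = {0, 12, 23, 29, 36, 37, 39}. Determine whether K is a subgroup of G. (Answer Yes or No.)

36 ∈ K but its inverse 6 ∉ K, so K is not a subgroup.

No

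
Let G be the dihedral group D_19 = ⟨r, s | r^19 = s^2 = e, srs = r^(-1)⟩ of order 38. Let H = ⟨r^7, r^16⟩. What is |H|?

19

|⟨r^7⟩| = 19 and |⟨r^16⟩| = 19, so |H| is a multiple of lcm(19, 19) = 19 and divides |G| = 38.
Closing under the operation: H = {e, r, r^2, r^3, r^4, r^5, r^6, r^7, r^8, r^9, r^10, r^11, r^12, r^13, r^14, r^15, r^16, r^17, r^18}, so |H| = 19.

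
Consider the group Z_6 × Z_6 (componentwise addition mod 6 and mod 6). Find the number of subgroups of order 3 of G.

4

|G| = 36 and 3 | 36, so subgroups of order 3 are possible by Lagrange.
The subgroups of order 3 are: {(0,0), (0,2), (0,4)}; {(0,0), (2,0), (4,0)}; {(0,0), (2,2), (4,4)}; {(0,0), (2,4), (4,2)}.
So G has 4 subgroups of order 3.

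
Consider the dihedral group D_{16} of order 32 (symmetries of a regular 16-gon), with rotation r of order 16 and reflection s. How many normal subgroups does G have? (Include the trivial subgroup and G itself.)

8

G has 36 subgroups. Checking conjugation-invariance by order — order 1: 1/1 normal; order 2: 1/17 normal; order 4: 1/9 normal; order 8: 1/5 normal; order 16: 3/3 normal; order 32: 1/1 normal.
Total normal subgroups: 8.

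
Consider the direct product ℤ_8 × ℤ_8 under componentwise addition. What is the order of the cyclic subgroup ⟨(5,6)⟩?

8

The order of (5,6) in Z_8 × Z_8 is lcm(ord(5) in Z_8, ord(6) in Z_8).
ord(5) = 8 and ord(6) = 4, so |⟨(5,6)⟩| = lcm(8, 4) = 8.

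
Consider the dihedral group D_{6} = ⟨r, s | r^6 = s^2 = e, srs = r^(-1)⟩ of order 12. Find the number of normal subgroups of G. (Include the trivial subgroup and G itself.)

7

G has 16 subgroups. Checking conjugation-invariance by order — order 1: 1/1 normal; order 2: 1/7 normal; order 3: 1/1 normal; order 4: 0/3 normal; order 6: 3/3 normal; order 12: 1/1 normal.
Total normal subgroups: 7.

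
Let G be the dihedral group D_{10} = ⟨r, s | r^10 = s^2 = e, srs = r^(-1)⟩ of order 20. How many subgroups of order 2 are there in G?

11

|G| = 20 and 2 | 20, so subgroups of order 2 are possible by Lagrange.
The subgroups of order 2 are: {e, r^2s}; {e, r^3s}; {e, r^4s}; {e, r^5}; … (11 in all).
So G has 11 subgroups of order 2.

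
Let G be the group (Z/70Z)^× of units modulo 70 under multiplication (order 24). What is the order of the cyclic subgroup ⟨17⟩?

Compute successive powers of 17 mod 70: 17, 9, 13, 11, 47, 29, 3, 51, …; 17^12 ≡ 1 (mod 70).
So |⟨17⟩| = 12.

12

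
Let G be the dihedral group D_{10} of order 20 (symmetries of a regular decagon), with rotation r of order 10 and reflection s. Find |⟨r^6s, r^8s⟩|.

10

|⟨r^6s⟩| = 2 and |⟨r^8s⟩| = 2, so |H| is a multiple of lcm(2, 2) = 2 and divides |G| = 20.
Closing under the operation: H = {e, r^2, r^4, r^6, r^8, s, r^2s, r^4s, r^6s, r^8s}, so |H| = 10.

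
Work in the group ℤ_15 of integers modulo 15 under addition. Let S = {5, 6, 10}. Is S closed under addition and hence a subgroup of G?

No

The identity 0 ∉ S, so S is not a subgroup.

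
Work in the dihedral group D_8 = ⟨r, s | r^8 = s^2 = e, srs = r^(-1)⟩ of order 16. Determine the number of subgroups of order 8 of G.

|G| = 16 and 8 | 16, so subgroups of order 8 are possible by Lagrange.
The subgroups of order 8 are: {e, r, r^2, r^3, r^4, r^5, r^6, r^7}; {e, r^2, r^4, r^6, s, r^2s, r^4s, r^6s}; {e, r^2, r^4, r^6, rs, r^3s, r^5s, r^7s}.
So G has 3 subgroups of order 8.

3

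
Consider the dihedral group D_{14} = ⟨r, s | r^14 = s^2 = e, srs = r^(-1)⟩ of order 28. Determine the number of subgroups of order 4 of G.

7

|G| = 28 and 4 | 28, so subgroups of order 4 are possible by Lagrange.
The subgroups of order 4 are: {e, r^7, r^3s, r^10s}; {e, r^7, r^4s, r^11s}; {e, r^7, r^5s, r^12s}; {e, r^7, r^6s, r^13s}; … (7 in all).
So G has 7 subgroups of order 4.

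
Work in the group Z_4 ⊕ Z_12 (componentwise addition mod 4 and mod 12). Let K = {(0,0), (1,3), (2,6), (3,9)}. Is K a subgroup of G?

Yes

|K| = 4 divides |G| = 48, consistent with Lagrange.
K contains the identity, every element's inverse is in K, and K is closed under +: it is a subgroup.
In fact K = ⟨(3,9)⟩.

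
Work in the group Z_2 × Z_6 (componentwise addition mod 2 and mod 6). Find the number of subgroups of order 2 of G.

3

|G| = 12 and 2 | 12, so subgroups of order 2 are possible by Lagrange.
The subgroups of order 2 are: {(0,0), (0,3)}; {(0,0), (1,0)}; {(0,0), (1,3)}.
So G has 3 subgroups of order 2.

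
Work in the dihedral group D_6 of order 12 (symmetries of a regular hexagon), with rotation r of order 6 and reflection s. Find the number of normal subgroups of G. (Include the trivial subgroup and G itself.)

G has 16 subgroups. Checking conjugation-invariance by order — order 1: 1/1 normal; order 2: 1/7 normal; order 3: 1/1 normal; order 4: 0/3 normal; order 6: 3/3 normal; order 12: 1/1 normal.
Total normal subgroups: 7.

7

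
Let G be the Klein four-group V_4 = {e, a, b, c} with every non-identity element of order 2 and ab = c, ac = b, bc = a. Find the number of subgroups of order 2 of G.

|G| = 4 and 2 | 4, so subgroups of order 2 are possible by Lagrange.
The subgroups of order 2 are: {e, a}; {e, b}; {e, c}.
So G has 3 subgroups of order 2.

3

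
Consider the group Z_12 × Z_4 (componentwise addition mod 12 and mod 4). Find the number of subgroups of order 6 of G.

3

|G| = 48 and 6 | 48, so subgroups of order 6 are possible by Lagrange.
The subgroups of order 6 are: {(0,0), (0,2), (4,0), (4,2), (8,0), (8,2)}; {(0,0), (2,0), (4,0), (6,0), (8,0), (10,0)}; {(0,0), (2,2), (4,0), (6,2), (8,0), (10,2)}.
So G has 3 subgroups of order 6.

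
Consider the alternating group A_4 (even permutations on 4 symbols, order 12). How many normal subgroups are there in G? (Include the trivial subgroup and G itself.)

3

G has 10 subgroups. Checking conjugation-invariance by order — order 1: 1/1 normal; order 2: 0/3 normal; order 3: 0/4 normal; order 4: 1/1 normal; order 12: 1/1 normal.
Total normal subgroups: 3.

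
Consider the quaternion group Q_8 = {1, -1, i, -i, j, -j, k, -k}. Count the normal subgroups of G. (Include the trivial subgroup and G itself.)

6

G has 6 subgroups. Checking conjugation-invariance by order — order 1: 1/1 normal; order 2: 1/1 normal; order 4: 3/3 normal; order 8: 1/1 normal.
Total normal subgroups: 6.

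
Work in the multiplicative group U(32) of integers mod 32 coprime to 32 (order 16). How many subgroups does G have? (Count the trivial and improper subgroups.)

11

|G| = 16, so by Lagrange every subgroup order divides 16. Divisors: 1, 2, 4, 8, 16.
Subgroups by order — order 1: 1; order 2: 3; order 4: 3; order 8: 3; order 16: 1.
Total: 1 + 3 + 3 + 3 + 1 = 11.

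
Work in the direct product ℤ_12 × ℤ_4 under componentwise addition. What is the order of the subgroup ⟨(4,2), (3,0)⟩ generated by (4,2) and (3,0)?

24

|⟨(4,2)⟩| = 6 and |⟨(3,0)⟩| = 4, so |H| is a multiple of lcm(6, 4) = 12 and divides |G| = 48.
Closing under the operation: H = {(0,0), (0,2), (1,0), (1,2), (2,0), (2,2), (3,0), (3,2), (4,0), (4,2), (5,0), (5,2), (6,0), (6,2), (7,0), (7,2), (8,0), (8,2), (9,0), (9,2), (10,0), (10,2), (11,0), (11,2)}, so |H| = 24.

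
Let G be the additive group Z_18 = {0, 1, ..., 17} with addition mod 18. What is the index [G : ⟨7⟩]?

|⟨7⟩| = 18 and |G| = 18.
By Lagrange, [G : H] = |G|/|H| = 18/18 = 1.

1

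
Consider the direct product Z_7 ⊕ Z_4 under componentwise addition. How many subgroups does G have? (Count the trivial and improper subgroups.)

6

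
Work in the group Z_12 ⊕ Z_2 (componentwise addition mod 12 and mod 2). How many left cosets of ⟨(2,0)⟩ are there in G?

4

|⟨(2,0)⟩| = 6 and |G| = 24.
By Lagrange, [G : H] = |G|/|H| = 24/6 = 4.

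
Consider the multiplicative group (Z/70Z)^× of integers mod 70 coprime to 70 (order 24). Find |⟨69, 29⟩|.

|⟨69⟩| = 2 and |⟨29⟩| = 2, so |H| is a multiple of lcm(2, 2) = 2 and divides |G| = 24.
Closing under the operation: H = {1, 29, 41, 69}, so |H| = 4.

4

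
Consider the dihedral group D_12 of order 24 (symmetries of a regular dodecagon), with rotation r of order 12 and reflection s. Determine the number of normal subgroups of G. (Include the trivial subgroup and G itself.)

9

G has 34 subgroups. Checking conjugation-invariance by order — order 1: 1/1 normal; order 2: 1/13 normal; order 3: 1/1 normal; order 4: 1/7 normal; order 6: 1/5 normal; order 8: 0/3 normal; order 12: 3/3 normal; order 24: 1/1 normal.
Total normal subgroups: 9.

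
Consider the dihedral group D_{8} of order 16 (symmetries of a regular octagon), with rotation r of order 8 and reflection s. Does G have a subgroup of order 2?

Yes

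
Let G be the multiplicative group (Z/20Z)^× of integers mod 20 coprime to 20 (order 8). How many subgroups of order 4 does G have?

|G| = 8 and 4 | 8, so subgroups of order 4 are possible by Lagrange.
The subgroups of order 4 are: {1, 9, 11, 19}; {1, 9, 13, 17}; {1, 3, 7, 9}.
So G has 3 subgroups of order 4.

3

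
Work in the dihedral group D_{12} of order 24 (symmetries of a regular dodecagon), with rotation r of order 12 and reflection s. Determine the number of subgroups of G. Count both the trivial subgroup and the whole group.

34

|G| = 24, so by Lagrange every subgroup order divides 24. Divisors: 1, 2, 3, 4, 6, 8, 12, 24.
Subgroups by order — order 1: 1; order 2: 13; order 3: 1; order 4: 7; order 6: 5; order 8: 3; order 12: 3; order 24: 1.
Total: 1 + 13 + 1 + 7 + 5 + 3 + 3 + 1 = 34.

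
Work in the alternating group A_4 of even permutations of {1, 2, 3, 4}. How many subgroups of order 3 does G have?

4

|G| = 12 and 3 | 12, so subgroups of order 3 are possible by Lagrange.
The subgroups of order 3 are: {e, (1 2 3), (1 3 2)}; {e, (1 2 4), (1 4 2)}; {e, (1 3 4), (1 4 3)}; {e, (2 3 4), (2 4 3)}.
So G has 4 subgroups of order 3.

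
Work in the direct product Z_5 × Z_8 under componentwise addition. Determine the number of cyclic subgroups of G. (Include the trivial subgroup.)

Group the elements of G by the cyclic subgroup they generate; each cyclic subgroup of order d accounts for φ(d) elements.
Cyclic subgroups by order — order 1: 1; order 2: 1; order 4: 1; order 5: 1; order 8: 1; order 10: 1; order 20: 1; order 40: 1.
Total: 8.

8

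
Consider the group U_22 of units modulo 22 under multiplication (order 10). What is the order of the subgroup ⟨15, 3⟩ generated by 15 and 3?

|⟨15⟩| = 5 and |⟨3⟩| = 5, so |H| is a multiple of lcm(5, 5) = 5 and divides |G| = 10.
Closing under the operation: H = {1, 3, 5, 9, 15}, so |H| = 5.

5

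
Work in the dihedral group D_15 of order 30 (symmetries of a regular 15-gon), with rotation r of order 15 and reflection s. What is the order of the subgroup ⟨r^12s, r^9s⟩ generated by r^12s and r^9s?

10

|⟨r^12s⟩| = 2 and |⟨r^9s⟩| = 2, so |H| is a multiple of lcm(2, 2) = 2 and divides |G| = 30.
Closing under the operation: H = {e, r^3, r^6, r^9, r^12, s, r^3s, r^6s, r^9s, r^12s}, so |H| = 10.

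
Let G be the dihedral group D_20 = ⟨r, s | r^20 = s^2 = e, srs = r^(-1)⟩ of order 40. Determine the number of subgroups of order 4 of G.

11

|G| = 40 and 4 | 40, so subgroups of order 4 are possible by Lagrange.
The subgroups of order 4 are: {e, r^10, s, r^10s}; {e, r^10, rs, r^11s}; {e, r^10, r^2s, r^12s}; {e, r^10, r^3s, r^13s}; … (11 in all).
So G has 11 subgroups of order 4.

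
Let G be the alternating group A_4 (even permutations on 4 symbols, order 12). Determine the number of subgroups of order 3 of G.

4

|G| = 12 and 3 | 12, so subgroups of order 3 are possible by Lagrange.
The subgroups of order 3 are: {e, (1 2 3), (1 3 2)}; {e, (1 2 4), (1 4 2)}; {e, (1 3 4), (1 4 3)}; {e, (2 3 4), (2 4 3)}.
So G has 4 subgroups of order 3.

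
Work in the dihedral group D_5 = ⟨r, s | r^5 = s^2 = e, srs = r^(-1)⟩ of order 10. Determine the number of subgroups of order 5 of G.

1

|G| = 10 and 5 | 10, so subgroups of order 5 are possible by Lagrange.
The subgroups of order 5 are: {e, r, r^2, r^3, r^4}.
So G has 1 subgroup of order 5.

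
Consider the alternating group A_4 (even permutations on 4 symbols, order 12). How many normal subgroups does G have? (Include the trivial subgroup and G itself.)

3

G has 10 subgroups. Checking conjugation-invariance by order — order 1: 1/1 normal; order 2: 0/3 normal; order 3: 0/4 normal; order 4: 1/1 normal; order 12: 1/1 normal.
Total normal subgroups: 3.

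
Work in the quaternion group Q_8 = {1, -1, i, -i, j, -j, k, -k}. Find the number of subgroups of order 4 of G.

3

|G| = 8 and 4 | 8, so subgroups of order 4 are possible by Lagrange.
The subgroups of order 4 are: {1, -1, i, -i}; {1, -1, j, -j}; {1, -1, k, -k}.
So G has 3 subgroups of order 4.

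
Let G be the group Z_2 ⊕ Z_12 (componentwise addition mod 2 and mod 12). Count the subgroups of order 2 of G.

3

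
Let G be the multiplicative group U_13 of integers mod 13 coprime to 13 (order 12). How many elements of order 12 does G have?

The elements of order 12 are: 2, 6, 7, 11.
That's 4.

4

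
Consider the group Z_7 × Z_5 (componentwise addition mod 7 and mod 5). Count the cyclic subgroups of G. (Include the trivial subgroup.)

4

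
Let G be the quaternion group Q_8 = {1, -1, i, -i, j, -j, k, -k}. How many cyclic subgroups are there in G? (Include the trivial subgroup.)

5

Group the elements of G by the cyclic subgroup they generate; each cyclic subgroup of order d accounts for φ(d) elements.
Cyclic subgroups by order — order 1: 1; order 2: 1; order 4: 3.
Total: 5.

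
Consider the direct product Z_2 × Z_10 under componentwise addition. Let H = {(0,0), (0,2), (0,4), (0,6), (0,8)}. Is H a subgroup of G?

Yes

|H| = 5 divides |G| = 20, consistent with Lagrange.
H contains the identity, every element's inverse is in H, and H is closed under +: it is a subgroup.
In fact H = ⟨(0,2)⟩.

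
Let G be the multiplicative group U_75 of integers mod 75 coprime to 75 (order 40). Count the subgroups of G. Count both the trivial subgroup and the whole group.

|G| = 40, so by Lagrange every subgroup order divides 40. Divisors: 1, 2, 4, 5, 8, 10, 20, 40.
Subgroups by order — order 1: 1; order 2: 3; order 4: 3; order 5: 1; order 8: 1; order 10: 3; order 20: 3; order 40: 1.
Total: 1 + 3 + 3 + 1 + 1 + 3 + 3 + 1 = 16.

16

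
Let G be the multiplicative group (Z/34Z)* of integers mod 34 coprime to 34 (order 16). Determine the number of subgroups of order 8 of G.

1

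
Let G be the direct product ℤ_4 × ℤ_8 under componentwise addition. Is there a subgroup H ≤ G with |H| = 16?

16 | 32. A subgroup of order 16 is {(0,0), (0,1), (0,2), (0,3), (0,4), (0,5), (0,6), (0,7), (2,0), (2,1), (2,2), (2,3), (2,4), (2,5), (2,6), (2,7)}.

Yes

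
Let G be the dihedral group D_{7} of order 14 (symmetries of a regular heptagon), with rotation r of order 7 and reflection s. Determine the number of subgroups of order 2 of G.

|G| = 14 and 2 | 14, so subgroups of order 2 are possible by Lagrange.
The subgroups of order 2 are: {e, r^2s}; {e, r^3s}; {e, r^4s}; {e, r^5s}; … (7 in all).
So G has 7 subgroups of order 2.

7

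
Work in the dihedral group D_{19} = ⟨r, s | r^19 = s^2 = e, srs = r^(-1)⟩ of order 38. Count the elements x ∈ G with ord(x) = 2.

Enumerating element orders in G gives 19 elements of order 2.

19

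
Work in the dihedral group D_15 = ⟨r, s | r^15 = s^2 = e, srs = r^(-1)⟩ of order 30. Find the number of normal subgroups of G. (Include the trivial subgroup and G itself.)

5

G has 28 subgroups. Checking conjugation-invariance by order — order 1: 1/1 normal; order 2: 0/15 normal; order 3: 1/1 normal; order 5: 1/1 normal; order 6: 0/5 normal; order 10: 0/3 normal; order 15: 1/1 normal; order 30: 1/1 normal.
Total normal subgroups: 5.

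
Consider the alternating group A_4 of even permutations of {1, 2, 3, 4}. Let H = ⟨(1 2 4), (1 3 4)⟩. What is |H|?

12

|⟨(1 2 4)⟩| = 3 and |⟨(1 3 4)⟩| = 3, so |H| is a multiple of lcm(3, 3) = 3 and divides |G| = 12.
Closing {(1 2 4), (1 3 4)} under the group operation gives all of G, so |H| = 12.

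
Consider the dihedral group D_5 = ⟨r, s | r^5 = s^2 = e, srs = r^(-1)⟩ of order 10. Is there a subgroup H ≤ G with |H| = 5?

Yes

5 | 10. A subgroup of order 5 is {e, r, r^2, r^3, r^4}.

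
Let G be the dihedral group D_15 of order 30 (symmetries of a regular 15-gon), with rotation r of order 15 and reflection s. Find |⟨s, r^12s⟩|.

10

|⟨s⟩| = 2 and |⟨r^12s⟩| = 2, so |H| is a multiple of lcm(2, 2) = 2 and divides |G| = 30.
Closing under the operation: H = {e, r^3, r^6, r^9, r^12, s, r^3s, r^6s, r^9s, r^12s}, so |H| = 10.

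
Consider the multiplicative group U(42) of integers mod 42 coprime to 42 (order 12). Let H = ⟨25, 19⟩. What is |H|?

|⟨25⟩| = 3 and |⟨19⟩| = 6, so |H| is a multiple of lcm(3, 6) = 6 and divides |G| = 12.
Closing under the operation: H = {1, 13, 19, 25, 31, 37}, so |H| = 6.

6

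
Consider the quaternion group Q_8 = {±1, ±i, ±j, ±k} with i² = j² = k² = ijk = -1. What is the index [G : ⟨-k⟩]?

|⟨-k⟩| = 4 and |G| = 8.
By Lagrange, [G : H] = |G|/|H| = 8/4 = 2.

2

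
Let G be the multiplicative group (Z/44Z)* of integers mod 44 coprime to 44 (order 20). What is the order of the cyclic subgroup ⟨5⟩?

Compute successive powers of 5 mod 44: 5, 25, 37, 9, 1; 5^5 ≡ 1 (mod 44).
So |⟨5⟩| = 5.

5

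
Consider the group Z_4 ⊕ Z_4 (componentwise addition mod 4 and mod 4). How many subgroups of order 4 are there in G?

7

|G| = 16 and 4 | 16, so subgroups of order 4 are possible by Lagrange.
The subgroups of order 4 are: {(0,0), (0,1), (0,2), (0,3)}; {(0,0), (0,2), (2,0), (2,2)}; {(0,0), (0,2), (2,1), (2,3)}; {(0,0), (1,0), (2,0), (3,0)}; … (7 in all).
So G has 7 subgroups of order 4.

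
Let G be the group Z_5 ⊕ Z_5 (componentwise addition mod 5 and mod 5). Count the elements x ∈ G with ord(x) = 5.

24

An element (a,b) has order lcm(ord(a), ord(b)); count pairs with lcm equal to 5.
Enumerating gives 24 such elements.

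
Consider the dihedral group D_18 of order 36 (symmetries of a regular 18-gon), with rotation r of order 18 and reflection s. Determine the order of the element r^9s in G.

2

Computing powers of r^9s: the smallest k with (r^9s)^k = e is k = 2.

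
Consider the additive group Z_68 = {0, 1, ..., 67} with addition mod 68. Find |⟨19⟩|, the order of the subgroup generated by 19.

In Z_68, the order of an element a is n/gcd(a, n).
gcd(19, 68) = 1, so |⟨19⟩| = 68/1 = 68.

68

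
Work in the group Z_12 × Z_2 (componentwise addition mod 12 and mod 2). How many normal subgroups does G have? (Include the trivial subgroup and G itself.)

16

G is abelian, so every subgroup is normal.
G has 16 subgroups in total, hence 16 normal subgroups.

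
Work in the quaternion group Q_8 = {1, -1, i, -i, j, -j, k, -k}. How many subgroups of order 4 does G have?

3

|G| = 8 and 4 | 8, so subgroups of order 4 are possible by Lagrange.
The subgroups of order 4 are: {1, -1, i, -i}; {1, -1, j, -j}; {1, -1, k, -k}.
So G has 3 subgroups of order 4.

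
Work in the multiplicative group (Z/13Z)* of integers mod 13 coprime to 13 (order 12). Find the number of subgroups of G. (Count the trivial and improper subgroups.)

|G| = 12, so by Lagrange every subgroup order divides 12. Divisors: 1, 2, 3, 4, 6, 12.
Subgroups by order — order 1: 1; order 2: 1; order 3: 1; order 4: 1; order 6: 1; order 12: 1.
Total: 1 + 1 + 1 + 1 + 1 + 1 = 6.

6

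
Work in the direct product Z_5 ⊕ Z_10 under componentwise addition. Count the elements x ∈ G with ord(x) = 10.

An element (a,b) has order lcm(ord(a), ord(b)); count pairs with lcm equal to 10.
Enumerating gives 24 such elements.

24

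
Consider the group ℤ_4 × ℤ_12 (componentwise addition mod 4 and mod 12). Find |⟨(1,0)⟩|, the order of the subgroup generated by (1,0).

4

The order of (1,0) in Z_4 × Z_12 is lcm(ord(1) in Z_4, ord(0) in Z_12).
ord(1) = 4 and ord(0) = 1, so |⟨(1,0)⟩| = lcm(4, 1) = 4.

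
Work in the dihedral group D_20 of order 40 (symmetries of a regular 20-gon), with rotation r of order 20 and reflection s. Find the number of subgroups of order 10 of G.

5

|G| = 40 and 10 | 40, so subgroups of order 10 are possible by Lagrange.
The subgroups of order 10 are: {e, r^2, r^4, r^6, r^8, r^10, r^12, r^14, r^16, r^18}; {e, r^4, r^8, r^12, r^16, r^2s, r^6s, r^10s, r^14s, r^18s}; {e, r^4, r^8, r^12, r^16, r^3s, r^7s, r^11s, r^15s, r^19s}; {e, r^4, r^8, r^12, r^16, s, r^4s, r^8s, r^12s, r^16s}; … (5 in all).
So G has 5 subgroups of order 10.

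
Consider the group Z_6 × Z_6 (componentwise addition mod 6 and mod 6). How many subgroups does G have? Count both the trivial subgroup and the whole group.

30

|G| = 36, so by Lagrange every subgroup order divides 36. Divisors: 1, 2, 3, 4, 6, 9, 12, 18, 36.
Subgroups by order — order 1: 1; order 2: 3; order 3: 4; order 4: 1; order 6: 12; order 9: 1; order 12: 4; order 18: 3; order 36: 1.
Total: 1 + 3 + 4 + 1 + 12 + 1 + 4 + 3 + 1 = 30.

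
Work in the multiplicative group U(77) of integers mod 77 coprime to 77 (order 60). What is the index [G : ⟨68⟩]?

|⟨68⟩| = 30 and |G| = 60.
By Lagrange, [G : H] = |G|/|H| = 60/30 = 2.

2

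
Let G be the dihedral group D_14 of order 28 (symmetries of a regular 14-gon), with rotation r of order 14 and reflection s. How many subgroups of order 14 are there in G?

|G| = 28 and 14 | 28, so subgroups of order 14 are possible by Lagrange.
The subgroups of order 14 are: {e, r, r^2, r^3, r^4, r^5, r^6, r^7, r^8, r^9, r^10, r^11, r^12, r^13}; {e, r^2, r^4, r^6, r^8, r^10, r^12, s, r^2s, r^4s, r^6s, r^8s, r^10s, r^12s}; {e, r^2, r^4, r^6, r^8, r^10, r^12, rs, r^3s, r^5s, r^7s, r^9s, r^11s, r^13s}.
So G has 3 subgroups of order 14.

3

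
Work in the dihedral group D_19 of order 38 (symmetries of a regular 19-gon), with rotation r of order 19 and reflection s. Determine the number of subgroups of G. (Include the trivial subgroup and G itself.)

|G| = 38, so by Lagrange every subgroup order divides 38. Divisors: 1, 2, 19, 38.
Subgroups by order — order 1: 1; order 2: 19; order 19: 1; order 38: 1.
Total: 1 + 19 + 1 + 1 = 22.

22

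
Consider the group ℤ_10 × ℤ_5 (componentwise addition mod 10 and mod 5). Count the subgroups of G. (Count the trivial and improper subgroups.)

16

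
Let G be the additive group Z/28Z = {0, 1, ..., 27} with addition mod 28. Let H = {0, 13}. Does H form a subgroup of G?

No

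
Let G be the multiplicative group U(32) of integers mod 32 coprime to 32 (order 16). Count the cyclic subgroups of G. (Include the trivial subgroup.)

8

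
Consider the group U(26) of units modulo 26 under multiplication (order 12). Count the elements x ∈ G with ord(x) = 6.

The elements of order 6 are: 17, 23.
That's 2.

2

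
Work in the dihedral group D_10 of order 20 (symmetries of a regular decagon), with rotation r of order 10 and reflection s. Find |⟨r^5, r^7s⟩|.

|⟨r^5⟩| = 2 and |⟨r^7s⟩| = 2, so |H| is a multiple of lcm(2, 2) = 2 and divides |G| = 20.
Closing under the operation: H = {e, r^5, r^2s, r^7s}, so |H| = 4.

4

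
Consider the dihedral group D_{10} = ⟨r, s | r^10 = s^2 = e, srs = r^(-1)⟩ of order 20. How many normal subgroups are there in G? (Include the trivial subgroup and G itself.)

7

G has 22 subgroups. Checking conjugation-invariance by order — order 1: 1/1 normal; order 2: 1/11 normal; order 4: 0/5 normal; order 5: 1/1 normal; order 10: 3/3 normal; order 20: 1/1 normal.
Total normal subgroups: 7.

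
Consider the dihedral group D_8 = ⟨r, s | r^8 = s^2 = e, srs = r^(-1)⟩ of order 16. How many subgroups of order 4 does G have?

|G| = 16 and 4 | 16, so subgroups of order 4 are possible by Lagrange.
The subgroups of order 4 are: {e, r^2, r^4, r^6}; {e, r^4, r^2s, r^6s}; {e, r^4, r^3s, r^7s}; {e, r^4, s, r^4s}; … (5 in all).
So G has 5 subgroups of order 4.

5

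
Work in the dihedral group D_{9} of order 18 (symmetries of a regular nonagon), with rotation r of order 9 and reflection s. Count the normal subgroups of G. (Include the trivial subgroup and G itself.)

G has 16 subgroups. Checking conjugation-invariance by order — order 1: 1/1 normal; order 2: 0/9 normal; order 3: 1/1 normal; order 6: 0/3 normal; order 9: 1/1 normal; order 18: 1/1 normal.
Total normal subgroups: 4.

4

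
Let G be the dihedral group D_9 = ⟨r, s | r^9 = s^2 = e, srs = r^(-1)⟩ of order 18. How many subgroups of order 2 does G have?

9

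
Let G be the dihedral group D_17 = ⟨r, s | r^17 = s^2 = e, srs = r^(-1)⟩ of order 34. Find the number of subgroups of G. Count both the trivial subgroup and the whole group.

20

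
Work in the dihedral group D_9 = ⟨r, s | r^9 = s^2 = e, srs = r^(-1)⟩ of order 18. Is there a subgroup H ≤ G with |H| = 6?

6 | 18. A subgroup of order 6 is {e, r^3, r^6, r^2s, r^5s, r^8s}.

Yes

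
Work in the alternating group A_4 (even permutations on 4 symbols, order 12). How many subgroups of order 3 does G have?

4

|G| = 12 and 3 | 12, so subgroups of order 3 are possible by Lagrange.
The subgroups of order 3 are: {e, (1 2 3), (1 3 2)}; {e, (1 2 4), (1 4 2)}; {e, (1 3 4), (1 4 3)}; {e, (2 3 4), (2 4 3)}.
So G has 4 subgroups of order 3.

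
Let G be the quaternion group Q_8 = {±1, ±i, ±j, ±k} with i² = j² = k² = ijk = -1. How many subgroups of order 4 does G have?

|G| = 8 and 4 | 8, so subgroups of order 4 are possible by Lagrange.
The subgroups of order 4 are: {1, -1, i, -i}; {1, -1, j, -j}; {1, -1, k, -k}.
So G has 3 subgroups of order 4.

3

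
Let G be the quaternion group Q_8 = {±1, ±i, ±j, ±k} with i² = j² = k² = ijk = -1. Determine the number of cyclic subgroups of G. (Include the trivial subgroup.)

5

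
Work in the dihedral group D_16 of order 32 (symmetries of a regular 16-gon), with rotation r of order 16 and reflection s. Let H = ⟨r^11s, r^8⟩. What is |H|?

|⟨r^11s⟩| = 2 and |⟨r^8⟩| = 2, so |H| is a multiple of lcm(2, 2) = 2 and divides |G| = 32.
Closing under the operation: H = {e, r^8, r^3s, r^11s}, so |H| = 4.

4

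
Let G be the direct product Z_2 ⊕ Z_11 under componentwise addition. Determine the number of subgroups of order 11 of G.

1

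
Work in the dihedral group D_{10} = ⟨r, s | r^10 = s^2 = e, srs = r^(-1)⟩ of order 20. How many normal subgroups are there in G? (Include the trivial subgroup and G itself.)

7

G has 22 subgroups. Checking conjugation-invariance by order — order 1: 1/1 normal; order 2: 1/11 normal; order 4: 0/5 normal; order 5: 1/1 normal; order 10: 3/3 normal; order 20: 1/1 normal.
Total normal subgroups: 7.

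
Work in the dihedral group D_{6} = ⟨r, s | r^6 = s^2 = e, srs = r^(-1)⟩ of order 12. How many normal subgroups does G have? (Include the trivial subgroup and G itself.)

7

G has 16 subgroups. Checking conjugation-invariance by order — order 1: 1/1 normal; order 2: 1/7 normal; order 3: 1/1 normal; order 4: 0/3 normal; order 6: 3/3 normal; order 12: 1/1 normal.
Total normal subgroups: 7.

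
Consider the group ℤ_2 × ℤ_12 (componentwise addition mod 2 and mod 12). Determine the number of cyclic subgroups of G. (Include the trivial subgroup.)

Each element a generates a cyclic subgroup ⟨a⟩; distinct elements may generate the same one (a cyclic group of order d has φ(d) generators).
Cyclic subgroups by order — order 1: 1; order 2: 3; order 3: 1; order 4: 2; order 6: 3; order 12: 2.
Total: 12.

12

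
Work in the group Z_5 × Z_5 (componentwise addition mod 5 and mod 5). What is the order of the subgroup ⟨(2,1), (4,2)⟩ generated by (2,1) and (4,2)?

|⟨(2,1)⟩| = 5 and |⟨(4,2)⟩| = 5, so |H| is a multiple of lcm(5, 5) = 5 and divides |G| = 25.
Closing under the operation: H = {(0,0), (1,3), (2,1), (3,4), (4,2)}, so |H| = 5.

5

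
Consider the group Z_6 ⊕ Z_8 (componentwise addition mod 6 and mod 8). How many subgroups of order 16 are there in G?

1

|G| = 48 and 16 | 48, so subgroups of order 16 are possible by Lagrange.
The subgroups of order 16 are: {(0,0), (0,1), (0,2), (0,3), (0,4), (0,5), (0,6), (0,7), (3,0), (3,1), (3,2), (3,3), (3,4), (3,5), (3,6), (3,7)}.
So G has 1 subgroup of order 16.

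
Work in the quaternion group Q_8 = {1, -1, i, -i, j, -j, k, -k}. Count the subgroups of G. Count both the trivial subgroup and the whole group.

|G| = 8, so by Lagrange every subgroup order divides 8. Divisors: 1, 2, 4, 8.
Subgroups by order — order 1: 1; order 2: 1; order 4: 3; order 8: 1.
Total: 1 + 1 + 3 + 1 = 6.

6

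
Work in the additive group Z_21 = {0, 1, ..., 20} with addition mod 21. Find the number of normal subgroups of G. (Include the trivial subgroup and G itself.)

G is abelian, so every subgroup is normal.
G has 4 subgroups in total, hence 4 normal subgroups.

4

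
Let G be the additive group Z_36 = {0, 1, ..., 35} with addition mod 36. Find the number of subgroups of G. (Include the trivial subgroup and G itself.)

9

A cyclic group of order 36 has exactly one subgroup for each divisor of 36.
Divisors of 36: 1, 2, 3, 4, 6, 9, 12, 18, 36.
So Z_36 has 9 subgroups.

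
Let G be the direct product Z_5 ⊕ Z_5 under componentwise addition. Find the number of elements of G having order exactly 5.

24

An element (a,b) has order lcm(ord(a), ord(b)); count pairs with lcm equal to 5.
Enumerating gives 24 such elements.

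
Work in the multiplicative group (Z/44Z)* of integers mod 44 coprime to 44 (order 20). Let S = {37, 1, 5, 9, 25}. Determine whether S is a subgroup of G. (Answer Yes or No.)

|S| = 5 divides |G| = 20, consistent with Lagrange.
S contains the identity, every element's inverse is in S, and S is closed under ·: it is a subgroup.
In fact S = ⟨5⟩.

Yes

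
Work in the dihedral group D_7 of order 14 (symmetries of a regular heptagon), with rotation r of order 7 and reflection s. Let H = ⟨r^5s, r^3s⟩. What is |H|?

|⟨r^5s⟩| = 2 and |⟨r^3s⟩| = 2, so |H| is a multiple of lcm(2, 2) = 2 and divides |G| = 14.
Closing {r^5s, r^3s} under the group operation gives all of G, so |H| = 14.

14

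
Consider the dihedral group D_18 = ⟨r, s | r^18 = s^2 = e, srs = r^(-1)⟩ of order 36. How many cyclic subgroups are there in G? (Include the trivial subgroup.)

24

A cyclic subgroup of order d is generated by each of its φ(d) elements of order d, so the cyclic subgroups of order d number (#elements of order d)/φ(d).
Cyclic subgroups by order — order 1: 1; order 2: 19; order 3: 1; order 6: 1; order 9: 1; order 18: 1.
Total: 24.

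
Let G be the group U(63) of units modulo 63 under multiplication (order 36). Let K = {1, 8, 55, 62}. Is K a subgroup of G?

Yes

|K| = 4 divides |G| = 36, consistent with Lagrange.
K contains the identity, every element's inverse is in K, and K is closed under ·: it is a subgroup.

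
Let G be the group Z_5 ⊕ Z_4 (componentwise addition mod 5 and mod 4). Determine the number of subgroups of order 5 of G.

|G| = 20 and 5 | 20, so subgroups of order 5 are possible by Lagrange.
The subgroups of order 5 are: {(0,0), (1,0), (2,0), (3,0), (4,0)}.
So G has 1 subgroup of order 5.

1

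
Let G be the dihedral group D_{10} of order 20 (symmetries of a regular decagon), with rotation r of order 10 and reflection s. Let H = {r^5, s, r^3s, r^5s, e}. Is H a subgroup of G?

No

Closure fails: s · r^3s = r^7 ∉ H. So H is not a subgroup.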